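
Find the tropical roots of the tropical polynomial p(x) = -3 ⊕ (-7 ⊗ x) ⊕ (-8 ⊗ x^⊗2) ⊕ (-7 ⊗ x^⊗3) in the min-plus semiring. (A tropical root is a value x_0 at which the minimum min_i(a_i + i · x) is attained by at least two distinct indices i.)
Roots: {-1, 1, 4}

Each tropical root is a break point of the lower envelope of the lines y = a_i + i · x (there are 4 lines, with slopes 0, 1, ..., 3). Only the lines that attain the minimum somewhere contribute to roots; other lines are dominated. Here the surviving (envelope) indices are i = 3, i = 2, i = 1, i = 0.
Intersections between consecutive envelope lines give the roots: for adjacent envelope indices i < j the intersection is x = (a_i − a_j) / (j − i). Reading off the sorted break points: {-1, 1, 4}.
Verification: at each break x_0, at least two indices attain the minimum of min_i(a_i + i · x_0).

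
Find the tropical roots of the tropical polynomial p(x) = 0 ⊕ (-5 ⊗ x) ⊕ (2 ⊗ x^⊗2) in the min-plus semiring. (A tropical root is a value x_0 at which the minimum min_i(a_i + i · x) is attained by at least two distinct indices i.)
Roots: {-7, 5}

Each tropical root is a break point of the lower envelope of the lines y = a_i + i · x (there are 3 lines, with slopes 0, 1, ..., 2). Only the lines that attain the minimum somewhere contribute to roots; other lines are dominated. Here the surviving (envelope) indices are i = 2, i = 1, i = 0.
Intersections between consecutive envelope lines give the roots: for adjacent envelope indices i < j the intersection is x = (a_i − a_j) / (j − i). Reading off the sorted break points: {-7, 5}.
Verification: at each break x_0, at least two indices attain the minimum of min_i(a_i + i · x_0).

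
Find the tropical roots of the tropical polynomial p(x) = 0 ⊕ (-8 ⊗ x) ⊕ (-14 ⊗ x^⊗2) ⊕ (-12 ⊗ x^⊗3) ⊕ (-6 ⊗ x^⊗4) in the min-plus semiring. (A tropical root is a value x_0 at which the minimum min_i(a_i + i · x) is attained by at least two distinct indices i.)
Roots: {-6, -2, 6, 8}

Each tropical root is a break point of the lower envelope of the lines y = a_i + i · x (there are 5 lines, with slopes 0, 1, ..., 4). Only the lines that attain the minimum somewhere contribute to roots; other lines are dominated. Here the surviving (envelope) indices are i = 4, i = 3, i = 2, i = 1, i = 0.
Intersections between consecutive envelope lines give the roots: for adjacent envelope indices i < j the intersection is x = (a_i − a_j) / (j − i). Reading off the sorted break points: {-6, -2, 6, 8}.
Verification: at each break x_0, at least two indices attain the minimum of min_i(a_i + i · x_0).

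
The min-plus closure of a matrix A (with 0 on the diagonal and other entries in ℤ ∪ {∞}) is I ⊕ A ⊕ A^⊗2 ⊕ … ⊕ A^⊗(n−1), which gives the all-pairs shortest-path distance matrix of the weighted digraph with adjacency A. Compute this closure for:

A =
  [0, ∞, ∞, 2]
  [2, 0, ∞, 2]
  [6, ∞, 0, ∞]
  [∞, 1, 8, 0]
Closure =
  [0, 3, 10, 2]
  [2, 0, 10, 2]
  [6, 9, 0, 8]
  [3, 1, 8, 0]

This is the Floyd-Warshall all-pairs shortest-path computation. For each intermediate vertex k = 0, 1, …, 3, update dist[i][j] ← min(dist[i][j], dist[i][k] + dist[k][j]). The final matrix gives, for each (i, j), the minimum total weight of any directed path from i to j (possibly empty when i = j).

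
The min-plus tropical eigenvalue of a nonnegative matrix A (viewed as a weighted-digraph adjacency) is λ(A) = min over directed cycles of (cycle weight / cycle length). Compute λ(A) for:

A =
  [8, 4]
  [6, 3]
λ(A) = 3

Enumerate directed cycles and compute their means (weight / length). Sample:
  cycle 0 → 0: weight = 8, length = 1, mean = 8/1 ≈ 8.000
  cycle 1 → 1: weight = 3, length = 1, mean = 3/1 ≈ 3.000
  cycle 0 → 1 → 0: weight = 10, length = 2, mean = 10/2 ≈ 5.000
  cycle 1 → 0 → 1: weight = 10, length = 2, mean = 10/2 ≈ 5.000
Minimum mean = 3.000, attained e.g. along the cycle 1 → 1 with weight 3 and length 1. So λ(A) = 3/1 = 3.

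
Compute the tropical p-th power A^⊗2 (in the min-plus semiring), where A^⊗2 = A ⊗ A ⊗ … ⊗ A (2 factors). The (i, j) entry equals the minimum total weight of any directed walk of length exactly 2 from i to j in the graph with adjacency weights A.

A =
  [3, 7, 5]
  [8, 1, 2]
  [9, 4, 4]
A^⊗2 =
  [6, 8, 8]
  [9, 2, 3]
  [12, 5, 6]

Each entry (A^⊗2)_ij equals the minimum over all length-2 walks i = v_0 → v_1 → … → v_2 = j of Σ_t A[v_t][v_{t+1}]. For example, for (i, j) = (0, 2) we minimise over 3 possible intermediate vertex sequences; the minimum is 8, attained along the walk 0 → 0 → 2.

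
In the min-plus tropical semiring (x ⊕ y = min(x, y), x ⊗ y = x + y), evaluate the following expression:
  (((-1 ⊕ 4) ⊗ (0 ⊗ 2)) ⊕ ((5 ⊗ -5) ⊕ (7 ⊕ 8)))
(((-1 ⊕ 4) ⊗ (0 ⊗ 2)) ⊕ ((5 ⊗ -5) ⊕ (7 ⊕ 8))) = 0

Expand innermost to outermost. Recall ⊕ takes the minimum of its arguments and ⊗ takes their sum. Working out the expression (((-1 ⊕ 4) ⊗ (0 ⊗ 2)) ⊕ ((5 ⊗ -5) ⊕ (7 ⊕ 8))) gives 0.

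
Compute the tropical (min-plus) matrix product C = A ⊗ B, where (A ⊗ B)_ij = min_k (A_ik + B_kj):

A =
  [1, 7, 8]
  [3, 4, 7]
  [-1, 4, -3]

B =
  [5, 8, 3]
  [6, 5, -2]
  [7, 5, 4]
A ⊗ B =
  [6, 9, 4]
  [8, 9, 2]
  [4, 2, 1]

Apply the min-plus product entry-by-entry:
  C[0][0] = min over k of (A[0][0] + B[0][0] = 1 + 5 = 6, A[0][1] + B[1][0] = 7 + 6 = 13, A[0][2] + B[2][0] = 8 + 7 = 15) = 6 (attained at k = 0)
  C[0][1] = min over k of (A[0][0] + B[0][1] = 1 + 8 = 9, A[0][1] + B[1][1] = 7 + 5 = 12, A[0][2] + B[2][1] = 8 + 5 = 13) = 9 (attained at k = 0)
  C[0][2] = min over k of (A[0][0] + B[0][2] = 1 + 3 = 4, A[0][1] + B[1][2] = 7 + -2 = 5, A[0][2] + B[2][2] = 8 + 4 = 12) = 4 (attained at k = 0)
  C[1][0] = min over k of (A[1][0] + B[0][0] = 3 + 5 = 8, A[1][1] + B[1][0] = 4 + 6 = 10, A[1][2] + B[2][0] = 7 + 7 = 14) = 8 (attained at k = 0)
  C[1][1] = min over k of (A[1][0] + B[0][1] = 3 + 8 = 11, A[1][1] + B[1][1] = 4 + 5 = 9, A[1][2] + B[2][1] = 7 + 5 = 12) = 9 (attained at k = 1)
  C[1][2] = min over k of (A[1][0] + B[0][2] = 3 + 3 = 6, A[1][1] + B[1][2] = 4 + -2 = 2, A[1][2] + B[2][2] = 7 + 4 = 11) = 2 (attained at k = 1)
  C[2][0] = min over k of (A[2][0] + B[0][0] = -1 + 5 = 4, A[2][1] + B[1][0] = 4 + 6 = 10, A[2][2] + B[2][0] = -3 + 7 = 4) = 4 (attained at k = 0)
  C[2][1] = min over k of (A[2][0] + B[0][1] = -1 + 8 = 7, A[2][1] + B[1][1] = 4 + 5 = 9, A[2][2] + B[2][1] = -3 + 5 = 2) = 2 (attained at k = 2)
  C[2][2] = min over k of (A[2][0] + B[0][2] = -1 + 3 = 2, A[2][1] + B[1][2] = 4 + -2 = 2, A[2][2] + B[2][2] = -3 + 4 = 1) = 1 (attained at k = 2)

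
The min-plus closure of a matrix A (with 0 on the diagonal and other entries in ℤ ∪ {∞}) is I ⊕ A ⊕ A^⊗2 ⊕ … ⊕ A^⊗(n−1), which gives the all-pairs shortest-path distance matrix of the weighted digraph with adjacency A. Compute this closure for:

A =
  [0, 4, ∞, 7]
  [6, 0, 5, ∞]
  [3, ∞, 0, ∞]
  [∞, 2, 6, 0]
Closure =
  [0, 4, 9, 7]
  [6, 0, 5, 13]
  [3, 7, 0, 10]
  [8, 2, 6, 0]

This is the Floyd-Warshall all-pairs shortest-path computation. For each intermediate vertex k = 0, 1, …, 3, update dist[i][j] ← min(dist[i][j], dist[i][k] + dist[k][j]). The final matrix gives, for each (i, j), the minimum total weight of any directed path from i to j (possibly empty when i = j).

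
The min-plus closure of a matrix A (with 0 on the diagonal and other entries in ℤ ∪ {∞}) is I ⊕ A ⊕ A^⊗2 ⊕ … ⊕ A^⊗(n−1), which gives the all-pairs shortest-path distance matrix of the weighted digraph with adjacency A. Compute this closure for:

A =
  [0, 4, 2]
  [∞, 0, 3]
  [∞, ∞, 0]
Closure =
  [0, 4, 2]
  [∞, 0, 3]
  [∞, ∞, 0]

This is the Floyd-Warshall all-pairs shortest-path computation. For each intermediate vertex k = 0, 1, …, 2, update dist[i][j] ← min(dist[i][j], dist[i][k] + dist[k][j]). The final matrix gives, for each (i, j), the minimum total weight of any directed path from i to j (possibly empty when i = j).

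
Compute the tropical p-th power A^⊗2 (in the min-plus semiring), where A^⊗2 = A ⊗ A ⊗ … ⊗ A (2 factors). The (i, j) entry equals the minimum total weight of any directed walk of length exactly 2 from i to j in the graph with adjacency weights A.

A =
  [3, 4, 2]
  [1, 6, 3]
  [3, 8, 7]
A^⊗2 =
  [5, 7, 5]
  [4, 5, 3]
  [6, 7, 5]

Each entry (A^⊗2)_ij equals the minimum over all length-2 walks i = v_0 → v_1 → … → v_2 = j of Σ_t A[v_t][v_{t+1}]. For example, for (i, j) = (0, 2) we minimise over 3 possible intermediate vertex sequences; the minimum is 5, attained along the walk 0 → 0 → 2.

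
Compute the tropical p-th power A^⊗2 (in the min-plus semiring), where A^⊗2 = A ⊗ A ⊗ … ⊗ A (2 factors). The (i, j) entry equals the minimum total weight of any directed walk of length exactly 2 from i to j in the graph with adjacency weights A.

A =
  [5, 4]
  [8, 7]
A^⊗2 =
  [10, 9]
  [13, 12]

Each entry (A^⊗2)_ij equals the minimum over all length-2 walks i = v_0 → v_1 → … → v_2 = j of Σ_t A[v_t][v_{t+1}]. For example, for (i, j) = (0, 1) we minimise over 2 possible intermediate vertex sequences; the minimum is 9, attained along the walk 0 → 0 → 1.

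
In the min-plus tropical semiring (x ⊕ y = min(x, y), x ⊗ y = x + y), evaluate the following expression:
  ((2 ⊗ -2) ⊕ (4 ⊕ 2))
((2 ⊗ -2) ⊕ (4 ⊕ 2)) = 0

Expand innermost to outermost. Recall ⊕ takes the minimum of its arguments and ⊗ takes their sum. Working out the expression ((2 ⊗ -2) ⊕ (4 ⊕ 2)) gives 0.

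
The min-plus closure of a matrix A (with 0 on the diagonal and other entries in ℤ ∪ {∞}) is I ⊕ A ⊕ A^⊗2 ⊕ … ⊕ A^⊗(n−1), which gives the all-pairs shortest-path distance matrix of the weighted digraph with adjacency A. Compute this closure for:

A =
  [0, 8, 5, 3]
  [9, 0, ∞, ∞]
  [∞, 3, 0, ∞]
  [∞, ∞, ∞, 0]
Closure =
  [0, 8, 5, 3]
  [9, 0, 14, 12]
  [12, 3, 0, 15]
  [∞, ∞, ∞, 0]

This is the Floyd-Warshall all-pairs shortest-path computation. For each intermediate vertex k = 0, 1, …, 3, update dist[i][j] ← min(dist[i][j], dist[i][k] + dist[k][j]). The final matrix gives, for each (i, j), the minimum total weight of any directed path from i to j (possibly empty when i = j).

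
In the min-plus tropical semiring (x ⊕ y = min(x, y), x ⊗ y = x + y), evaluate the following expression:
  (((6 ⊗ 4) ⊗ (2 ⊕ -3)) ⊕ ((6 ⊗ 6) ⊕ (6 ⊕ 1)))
(((6 ⊗ 4) ⊗ (2 ⊕ -3)) ⊕ ((6 ⊗ 6) ⊕ (6 ⊕ 1))) = 1

Expand innermost to outermost. Recall ⊕ takes the minimum of its arguments and ⊗ takes their sum. Working out the expression (((6 ⊗ 4) ⊗ (2 ⊕ -3)) ⊕ ((6 ⊗ 6) ⊕ (6 ⊕ 1))) gives 1.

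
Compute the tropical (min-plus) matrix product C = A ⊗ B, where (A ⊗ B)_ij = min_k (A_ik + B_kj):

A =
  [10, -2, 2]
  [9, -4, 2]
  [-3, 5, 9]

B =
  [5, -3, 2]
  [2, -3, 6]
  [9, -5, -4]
A ⊗ B =
  [0, -5, -2]
  [-2, -7, -2]
  [2, -6, -1]

Apply the min-plus product entry-by-entry:
  C[0][0] = min over k of (A[0][0] + B[0][0] = 10 + 5 = 15, A[0][1] + B[1][0] = -2 + 2 = 0, A[0][2] + B[2][0] = 2 + 9 = 11) = 0 (attained at k = 1)
  C[0][1] = min over k of (A[0][0] + B[0][1] = 10 + -3 = 7, A[0][1] + B[1][1] = -2 + -3 = -5, A[0][2] + B[2][1] = 2 + -5 = -3) = -5 (attained at k = 1)
  C[0][2] = min over k of (A[0][0] + B[0][2] = 10 + 2 = 12, A[0][1] + B[1][2] = -2 + 6 = 4, A[0][2] + B[2][2] = 2 + -4 = -2) = -2 (attained at k = 2)
  C[1][0] = min over k of (A[1][0] + B[0][0] = 9 + 5 = 14, A[1][1] + B[1][0] = -4 + 2 = -2, A[1][2] + B[2][0] = 2 + 9 = 11) = -2 (attained at k = 1)
  C[1][1] = min over k of (A[1][0] + B[0][1] = 9 + -3 = 6, A[1][1] + B[1][1] = -4 + -3 = -7, A[1][2] + B[2][1] = 2 + -5 = -3) = -7 (attained at k = 1)
  C[1][2] = min over k of (A[1][0] + B[0][2] = 9 + 2 = 11, A[1][1] + B[1][2] = -4 + 6 = 2, A[1][2] + B[2][2] = 2 + -4 = -2) = -2 (attained at k = 2)
  C[2][0] = min over k of (A[2][0] + B[0][0] = -3 + 5 = 2, A[2][1] + B[1][0] = 5 + 2 = 7, A[2][2] + B[2][0] = 9 + 9 = 18) = 2 (attained at k = 0)
  C[2][1] = min over k of (A[2][0] + B[0][1] = -3 + -3 = -6, A[2][1] + B[1][1] = 5 + -3 = 2, A[2][2] + B[2][1] = 9 + -5 = 4) = -6 (attained at k = 0)
  C[2][2] = min over k of (A[2][0] + B[0][2] = -3 + 2 = -1, A[2][1] + B[1][2] = 5 + 6 = 11, A[2][2] + B[2][2] = 9 + -4 = 5) = -1 (attained at k = 0)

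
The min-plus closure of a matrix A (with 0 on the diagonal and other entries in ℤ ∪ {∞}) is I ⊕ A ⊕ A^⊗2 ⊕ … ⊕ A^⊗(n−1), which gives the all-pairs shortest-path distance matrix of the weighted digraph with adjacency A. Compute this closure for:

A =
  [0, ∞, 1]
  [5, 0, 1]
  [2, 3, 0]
Closure =
  [0, 4, 1]
  [3, 0, 1]
  [2, 3, 0]

This is the Floyd-Warshall all-pairs shortest-path computation. For each intermediate vertex k = 0, 1, …, 2, update dist[i][j] ← min(dist[i][j], dist[i][k] + dist[k][j]). The final matrix gives, for each (i, j), the minimum total weight of any directed path from i to j (possibly empty when i = j).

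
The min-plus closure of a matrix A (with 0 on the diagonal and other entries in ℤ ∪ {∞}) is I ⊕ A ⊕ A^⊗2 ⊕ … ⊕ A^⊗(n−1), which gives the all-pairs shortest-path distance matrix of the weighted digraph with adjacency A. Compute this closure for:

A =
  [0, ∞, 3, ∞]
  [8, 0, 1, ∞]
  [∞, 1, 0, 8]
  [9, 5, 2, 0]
Closure =
  [0, 4, 3, 11]
  [8, 0, 1, 9]
  [9, 1, 0, 8]
  [9, 3, 2, 0]

This is the Floyd-Warshall all-pairs shortest-path computation. For each intermediate vertex k = 0, 1, …, 3, update dist[i][j] ← min(dist[i][j], dist[i][k] + dist[k][j]). The final matrix gives, for each (i, j), the minimum total weight of any directed path from i to j (possibly empty when i = j).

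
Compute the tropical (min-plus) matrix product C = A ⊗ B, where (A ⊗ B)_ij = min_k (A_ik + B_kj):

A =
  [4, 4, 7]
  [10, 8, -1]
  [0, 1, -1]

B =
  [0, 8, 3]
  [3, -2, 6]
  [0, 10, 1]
A ⊗ B =
  [4, 2, 7]
  [-1, 6, 0]
  [-1, -1, 0]

Apply the min-plus product entry-by-entry:
  C[0][0] = min over k of (A[0][0] + B[0][0] = 4 + 0 = 4, A[0][1] + B[1][0] = 4 + 3 = 7, A[0][2] + B[2][0] = 7 + 0 = 7) = 4 (attained at k = 0)
  C[0][1] = min over k of (A[0][0] + B[0][1] = 4 + 8 = 12, A[0][1] + B[1][1] = 4 + -2 = 2, A[0][2] + B[2][1] = 7 + 10 = 17) = 2 (attained at k = 1)
  C[0][2] = min over k of (A[0][0] + B[0][2] = 4 + 3 = 7, A[0][1] + B[1][2] = 4 + 6 = 10, A[0][2] + B[2][2] = 7 + 1 = 8) = 7 (attained at k = 0)
  C[1][0] = min over k of (A[1][0] + B[0][0] = 10 + 0 = 10, A[1][1] + B[1][0] = 8 + 3 = 11, A[1][2] + B[2][0] = -1 + 0 = -1) = -1 (attained at k = 2)
  C[1][1] = min over k of (A[1][0] + B[0][1] = 10 + 8 = 18, A[1][1] + B[1][1] = 8 + -2 = 6, A[1][2] + B[2][1] = -1 + 10 = 9) = 6 (attained at k = 1)
  C[1][2] = min over k of (A[1][0] + B[0][2] = 10 + 3 = 13, A[1][1] + B[1][2] = 8 + 6 = 14, A[1][2] + B[2][2] = -1 + 1 = 0) = 0 (attained at k = 2)
  C[2][0] = min over k of (A[2][0] + B[0][0] = 0 + 0 = 0, A[2][1] + B[1][0] = 1 + 3 = 4, A[2][2] + B[2][0] = -1 + 0 = -1) = -1 (attained at k = 2)
  C[2][1] = min over k of (A[2][0] + B[0][1] = 0 + 8 = 8, A[2][1] + B[1][1] = 1 + -2 = -1, A[2][2] + B[2][1] = -1 + 10 = 9) = -1 (attained at k = 1)
  C[2][2] = min over k of (A[2][0] + B[0][2] = 0 + 3 = 3, A[2][1] + B[1][2] = 1 + 6 = 7, A[2][2] + B[2][2] = -1 + 1 = 0) = 0 (attained at k = 2)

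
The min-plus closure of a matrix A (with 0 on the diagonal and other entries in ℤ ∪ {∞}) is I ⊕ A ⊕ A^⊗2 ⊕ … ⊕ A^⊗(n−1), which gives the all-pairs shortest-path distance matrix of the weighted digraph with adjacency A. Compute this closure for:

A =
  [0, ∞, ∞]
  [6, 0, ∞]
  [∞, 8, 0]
Closure =
  [0, ∞, ∞]
  [6, 0, ∞]
  [14, 8, 0]

This is the Floyd-Warshall all-pairs shortest-path computation. For each intermediate vertex k = 0, 1, …, 2, update dist[i][j] ← min(dist[i][j], dist[i][k] + dist[k][j]). The final matrix gives, for each (i, j), the minimum total weight of any directed path from i to j (possibly empty when i = j).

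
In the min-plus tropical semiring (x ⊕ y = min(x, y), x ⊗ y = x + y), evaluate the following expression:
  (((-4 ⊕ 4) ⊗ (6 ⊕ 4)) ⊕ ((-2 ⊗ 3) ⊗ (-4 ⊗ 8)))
(((-4 ⊕ 4) ⊗ (6 ⊕ 4)) ⊕ ((-2 ⊗ 3) ⊗ (-4 ⊗ 8))) = 0

Expand innermost to outermost. Recall ⊕ takes the minimum of its arguments and ⊗ takes their sum. Working out the expression (((-4 ⊕ 4) ⊗ (6 ⊕ 4)) ⊕ ((-2 ⊗ 3) ⊗ (-4 ⊗ 8))) gives 0.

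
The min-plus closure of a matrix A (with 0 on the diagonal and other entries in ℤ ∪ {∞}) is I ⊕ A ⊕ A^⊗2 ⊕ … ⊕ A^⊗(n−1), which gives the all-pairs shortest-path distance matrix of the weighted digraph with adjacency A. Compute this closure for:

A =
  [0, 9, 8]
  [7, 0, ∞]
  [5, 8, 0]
Closure =
  [0, 9, 8]
  [7, 0, 15]
  [5, 8, 0]

This is the Floyd-Warshall all-pairs shortest-path computation. For each intermediate vertex k = 0, 1, …, 2, update dist[i][j] ← min(dist[i][j], dist[i][k] + dist[k][j]). The final matrix gives, for each (i, j), the minimum total weight of any directed path from i to j (possibly empty when i = j).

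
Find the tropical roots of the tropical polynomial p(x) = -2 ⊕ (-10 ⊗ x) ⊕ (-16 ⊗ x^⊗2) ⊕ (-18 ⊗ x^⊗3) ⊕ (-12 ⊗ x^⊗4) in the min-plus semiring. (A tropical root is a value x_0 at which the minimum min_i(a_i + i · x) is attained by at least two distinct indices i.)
Roots: {-6, 2, 6, 8}

Each tropical root is a break point of the lower envelope of the lines y = a_i + i · x (there are 5 lines, with slopes 0, 1, ..., 4). Only the lines that attain the minimum somewhere contribute to roots; other lines are dominated. Here the surviving (envelope) indices are i = 4, i = 3, i = 2, i = 1, i = 0.
Intersections between consecutive envelope lines give the roots: for adjacent envelope indices i < j the intersection is x = (a_i − a_j) / (j − i). Reading off the sorted break points: {-6, 2, 6, 8}.
Verification: at each break x_0, at least two indices attain the minimum of min_i(a_i + i · x_0).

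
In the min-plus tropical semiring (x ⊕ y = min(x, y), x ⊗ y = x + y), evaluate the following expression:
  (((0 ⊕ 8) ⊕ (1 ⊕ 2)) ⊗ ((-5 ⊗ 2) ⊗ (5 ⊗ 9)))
(((0 ⊕ 8) ⊕ (1 ⊕ 2)) ⊗ ((-5 ⊗ 2) ⊗ (5 ⊗ 9))) = 11

Expand innermost to outermost. Recall ⊕ takes the minimum of its arguments and ⊗ takes their sum. Working out the expression (((0 ⊕ 8) ⊕ (1 ⊕ 2)) ⊗ ((-5 ⊗ 2) ⊗ (5 ⊗ 9))) gives 11.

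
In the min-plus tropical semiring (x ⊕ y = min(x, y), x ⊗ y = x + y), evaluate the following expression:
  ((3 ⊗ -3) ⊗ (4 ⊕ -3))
((3 ⊗ -3) ⊗ (4 ⊕ -3)) = -3

Expand innermost to outermost. Recall ⊕ takes the minimum of its arguments and ⊗ takes their sum. Working out the expression ((3 ⊗ -3) ⊗ (4 ⊕ -3)) gives -3.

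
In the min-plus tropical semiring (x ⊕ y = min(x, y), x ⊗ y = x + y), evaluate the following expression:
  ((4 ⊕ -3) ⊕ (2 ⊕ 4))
((4 ⊕ -3) ⊕ (2 ⊕ 4)) = -3

Expand innermost to outermost. Recall ⊕ takes the minimum of its arguments and ⊗ takes their sum. Working out the expression ((4 ⊕ -3) ⊕ (2 ⊕ 4)) gives -3.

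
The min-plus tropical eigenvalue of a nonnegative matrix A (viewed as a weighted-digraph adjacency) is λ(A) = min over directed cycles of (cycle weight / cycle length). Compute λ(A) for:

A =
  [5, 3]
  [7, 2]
λ(A) = 2

Enumerate directed cycles and compute their means (weight / length). Sample:
  cycle 0 → 0: weight = 5, length = 1, mean = 5/1 ≈ 5.000
  cycle 1 → 1: weight = 2, length = 1, mean = 2/1 ≈ 2.000
  cycle 0 → 1 → 0: weight = 10, length = 2, mean = 10/2 ≈ 5.000
  cycle 1 → 0 → 1: weight = 10, length = 2, mean = 10/2 ≈ 5.000
Minimum mean = 2.000, attained e.g. along the cycle 1 → 1 with weight 2 and length 1. So λ(A) = 2/1 = 2.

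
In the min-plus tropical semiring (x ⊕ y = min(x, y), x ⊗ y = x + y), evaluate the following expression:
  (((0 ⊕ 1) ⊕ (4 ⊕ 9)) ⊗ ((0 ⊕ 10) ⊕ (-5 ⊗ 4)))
(((0 ⊕ 1) ⊕ (4 ⊕ 9)) ⊗ ((0 ⊕ 10) ⊕ (-5 ⊗ 4))) = -1

Expand innermost to outermost. Recall ⊕ takes the minimum of its arguments and ⊗ takes their sum. Working out the expression (((0 ⊕ 1) ⊕ (4 ⊕ 9)) ⊗ ((0 ⊕ 10) ⊕ (-5 ⊗ 4))) gives -1.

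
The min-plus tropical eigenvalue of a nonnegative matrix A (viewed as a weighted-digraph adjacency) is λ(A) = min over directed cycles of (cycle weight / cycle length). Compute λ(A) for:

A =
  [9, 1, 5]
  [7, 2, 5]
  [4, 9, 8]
λ(A) = 2

Enumerate directed cycles and compute their means (weight / length). Sample:
  cycle 0 → 0: weight = 9, length = 1, mean = 9/1 ≈ 9.000
  cycle 1 → 1: weight = 2, length = 1, mean = 2/1 ≈ 2.000
  cycle 2 → 2: weight = 8, length = 1, mean = 8/1 ≈ 8.000
  cycle 0 → 1 → 0: weight = 8, length = 2, mean = 8/2 ≈ 4.000
  cycle 0 → 2 → 0: weight = 9, length = 2, mean = 9/2 ≈ 4.500
  cycle 1 → 0 → 1: weight = 8, length = 2, mean = 8/2 ≈ 4.000
Minimum mean = 2.000, attained e.g. along the cycle 1 → 1 with weight 2 and length 1. So λ(A) = 2/1 = 2.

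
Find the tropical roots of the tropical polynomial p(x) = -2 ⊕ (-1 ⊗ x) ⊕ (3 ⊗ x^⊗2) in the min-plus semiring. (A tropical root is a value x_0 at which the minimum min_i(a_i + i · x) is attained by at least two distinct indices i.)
Roots: {-4, -1}

Each tropical root is a break point of the lower envelope of the lines y = a_i + i · x (there are 3 lines, with slopes 0, 1, ..., 2). Only the lines that attain the minimum somewhere contribute to roots; other lines are dominated. Here the surviving (envelope) indices are i = 2, i = 1, i = 0.
Intersections between consecutive envelope lines give the roots: for adjacent envelope indices i < j the intersection is x = (a_i − a_j) / (j − i). Reading off the sorted break points: {-4, -1}.
Verification: at each break x_0, at least two indices attain the minimum of min_i(a_i + i · x_0).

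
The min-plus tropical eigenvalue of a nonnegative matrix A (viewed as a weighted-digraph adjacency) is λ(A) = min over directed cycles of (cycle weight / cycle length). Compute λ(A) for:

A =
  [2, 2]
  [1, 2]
λ(A) = 3/2

Enumerate directed cycles and compute their means (weight / length). Sample:
  cycle 0 → 0: weight = 2, length = 1, mean = 2/1 ≈ 2.000
  cycle 1 → 1: weight = 2, length = 1, mean = 2/1 ≈ 2.000
  cycle 0 → 1 → 0: weight = 3, length = 2, mean = 3/2 ≈ 1.500
  cycle 1 → 0 → 1: weight = 3, length = 2, mean = 3/2 ≈ 1.500
Minimum mean = 1.500, attained e.g. along the cycle 0 → 1 → 0 with weight 3 and length 2. So λ(A) = 3/2 = 3/2.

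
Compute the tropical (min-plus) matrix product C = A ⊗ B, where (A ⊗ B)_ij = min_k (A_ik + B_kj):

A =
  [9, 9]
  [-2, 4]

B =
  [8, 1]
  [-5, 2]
A ⊗ B =
  [4, 10]
  [-1, -1]

Apply the min-plus product entry-by-entry:
  C[0][0] = min over k of (A[0][0] + B[0][0] = 9 + 8 = 17, A[0][1] + B[1][0] = 9 + -5 = 4) = 4 (attained at k = 1)
  C[0][1] = min over k of (A[0][0] + B[0][1] = 9 + 1 = 10, A[0][1] + B[1][1] = 9 + 2 = 11) = 10 (attained at k = 0)
  C[1][0] = min over k of (A[1][0] + B[0][0] = -2 + 8 = 6, A[1][1] + B[1][0] = 4 + -5 = -1) = -1 (attained at k = 1)
  C[1][1] = min over k of (A[1][0] + B[0][1] = -2 + 1 = -1, A[1][1] + B[1][1] = 4 + 2 = 6) = -1 (attained at k = 0)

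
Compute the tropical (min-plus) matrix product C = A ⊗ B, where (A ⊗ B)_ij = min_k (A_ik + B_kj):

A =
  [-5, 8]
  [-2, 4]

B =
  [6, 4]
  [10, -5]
A ⊗ B =
  [1, -1]
  [4, -1]

Apply the min-plus product entry-by-entry:
  C[0][0] = min over k of (A[0][0] + B[0][0] = -5 + 6 = 1, A[0][1] + B[1][0] = 8 + 10 = 18) = 1 (attained at k = 0)
  C[0][1] = min over k of (A[0][0] + B[0][1] = -5 + 4 = -1, A[0][1] + B[1][1] = 8 + -5 = 3) = -1 (attained at k = 0)
  C[1][0] = min over k of (A[1][0] + B[0][0] = -2 + 6 = 4, A[1][1] + B[1][0] = 4 + 10 = 14) = 4 (attained at k = 0)
  C[1][1] = min over k of (A[1][0] + B[0][1] = -2 + 4 = 2, A[1][1] + B[1][1] = 4 + -5 = -1) = -1 (attained at k = 1)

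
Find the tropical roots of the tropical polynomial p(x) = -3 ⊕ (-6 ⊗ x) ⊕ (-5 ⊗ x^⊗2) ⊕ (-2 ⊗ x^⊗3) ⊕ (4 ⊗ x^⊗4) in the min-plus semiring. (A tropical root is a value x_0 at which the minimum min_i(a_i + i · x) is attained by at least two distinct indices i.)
Roots: {-6, -3, -1, 3}

Each tropical root is a break point of the lower envelope of the lines y = a_i + i · x (there are 5 lines, with slopes 0, 1, ..., 4). Only the lines that attain the minimum somewhere contribute to roots; other lines are dominated. Here the surviving (envelope) indices are i = 4, i = 3, i = 2, i = 1, i = 0.
Intersections between consecutive envelope lines give the roots: for adjacent envelope indices i < j the intersection is x = (a_i − a_j) / (j − i). Reading off the sorted break points: {-6, -3, -1, 3}.
Verification: at each break x_0, at least two indices attain the minimum of min_i(a_i + i · x_0).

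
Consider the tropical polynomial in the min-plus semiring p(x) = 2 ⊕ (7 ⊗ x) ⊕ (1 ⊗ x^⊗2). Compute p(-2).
p(-2) = -3

A tropical monomial a ⊗ x^⊗i evaluates to a + i · x. Evaluating each term at x = -2:
  Term 0 contributes 2 + 0 · -2 = 2
  Term 1 contributes 7 + 1 · -2 = 5
  Term 2 contributes 1 + 2 · -2 = -3
p(-2) = ⊕ of these = min[2, 5, -3] = -3.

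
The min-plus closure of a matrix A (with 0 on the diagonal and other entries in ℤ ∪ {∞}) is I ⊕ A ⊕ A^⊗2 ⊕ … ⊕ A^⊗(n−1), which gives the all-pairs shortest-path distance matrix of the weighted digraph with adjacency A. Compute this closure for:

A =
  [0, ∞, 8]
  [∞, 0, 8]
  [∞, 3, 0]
Closure =
  [0, 11, 8]
  [∞, 0, 8]
  [∞, 3, 0]

This is the Floyd-Warshall all-pairs shortest-path computation. For each intermediate vertex k = 0, 1, …, 2, update dist[i][j] ← min(dist[i][j], dist[i][k] + dist[k][j]). The final matrix gives, for each (i, j), the minimum total weight of any directed path from i to j (possibly empty when i = j).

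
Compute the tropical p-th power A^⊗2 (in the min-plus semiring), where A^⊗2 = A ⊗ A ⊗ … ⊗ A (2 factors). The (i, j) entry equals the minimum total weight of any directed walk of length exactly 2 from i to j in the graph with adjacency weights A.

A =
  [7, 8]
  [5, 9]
A^⊗2 =
  [13, 15]
  [12, 13]

Each entry (A^⊗2)_ij equals the minimum over all length-2 walks i = v_0 → v_1 → … → v_2 = j of Σ_t A[v_t][v_{t+1}]. For example, for (i, j) = (0, 1) we minimise over 2 possible intermediate vertex sequences; the minimum is 15, attained along the walk 0 → 0 → 1.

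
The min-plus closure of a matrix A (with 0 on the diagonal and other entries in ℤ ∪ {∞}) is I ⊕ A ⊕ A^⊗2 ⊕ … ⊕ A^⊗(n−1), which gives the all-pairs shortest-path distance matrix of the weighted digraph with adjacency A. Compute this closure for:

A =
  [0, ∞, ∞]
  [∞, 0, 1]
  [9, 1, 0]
Closure =
  [0, ∞, ∞]
  [10, 0, 1]
  [9, 1, 0]

This is the Floyd-Warshall all-pairs shortest-path computation. For each intermediate vertex k = 0, 1, …, 2, update dist[i][j] ← min(dist[i][j], dist[i][k] + dist[k][j]). The final matrix gives, for each (i, j), the minimum total weight of any directed path from i to j (possibly empty when i = j).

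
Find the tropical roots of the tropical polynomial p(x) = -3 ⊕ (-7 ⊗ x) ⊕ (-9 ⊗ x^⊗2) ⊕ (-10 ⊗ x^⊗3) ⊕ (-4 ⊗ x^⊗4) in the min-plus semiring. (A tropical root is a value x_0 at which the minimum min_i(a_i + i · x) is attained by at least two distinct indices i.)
Roots: {-6, 1, 2, 4}

Each tropical root is a break point of the lower envelope of the lines y = a_i + i · x (there are 5 lines, with slopes 0, 1, ..., 4). Only the lines that attain the minimum somewhere contribute to roots; other lines are dominated. Here the surviving (envelope) indices are i = 4, i = 3, i = 2, i = 1, i = 0.
Intersections between consecutive envelope lines give the roots: for adjacent envelope indices i < j the intersection is x = (a_i − a_j) / (j − i). Reading off the sorted break points: {-6, 1, 2, 4}.
Verification: at each break x_0, at least two indices attain the minimum of min_i(a_i + i · x_0).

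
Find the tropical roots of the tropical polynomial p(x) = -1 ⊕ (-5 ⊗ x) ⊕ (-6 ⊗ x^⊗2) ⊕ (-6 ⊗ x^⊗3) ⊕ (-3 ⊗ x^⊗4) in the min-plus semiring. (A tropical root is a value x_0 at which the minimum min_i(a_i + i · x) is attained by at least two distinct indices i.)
Roots: {-3, 0, 1, 4}

Each tropical root is a break point of the lower envelope of the lines y = a_i + i · x (there are 5 lines, with slopes 0, 1, ..., 4). Only the lines that attain the minimum somewhere contribute to roots; other lines are dominated. Here the surviving (envelope) indices are i = 4, i = 3, i = 2, i = 1, i = 0.
Intersections between consecutive envelope lines give the roots: for adjacent envelope indices i < j the intersection is x = (a_i − a_j) / (j − i). Reading off the sorted break points: {-3, 0, 1, 4}.
Verification: at each break x_0, at least two indices attain the minimum of min_i(a_i + i · x_0).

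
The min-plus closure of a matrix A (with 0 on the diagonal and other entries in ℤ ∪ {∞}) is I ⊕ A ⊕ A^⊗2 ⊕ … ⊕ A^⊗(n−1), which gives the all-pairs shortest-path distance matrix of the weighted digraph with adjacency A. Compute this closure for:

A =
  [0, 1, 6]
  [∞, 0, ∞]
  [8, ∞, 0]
Closure =
  [0, 1, 6]
  [∞, 0, ∞]
  [8, 9, 0]

This is the Floyd-Warshall all-pairs shortest-path computation. For each intermediate vertex k = 0, 1, …, 2, update dist[i][j] ← min(dist[i][j], dist[i][k] + dist[k][j]). The final matrix gives, for each (i, j), the minimum total weight of any directed path from i to j (possibly empty when i = j).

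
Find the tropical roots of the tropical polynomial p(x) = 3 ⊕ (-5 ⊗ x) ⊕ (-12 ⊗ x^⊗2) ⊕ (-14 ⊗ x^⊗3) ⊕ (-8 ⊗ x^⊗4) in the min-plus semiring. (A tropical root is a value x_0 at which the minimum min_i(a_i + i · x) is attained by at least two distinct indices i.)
Roots: {-6, 2, 7, 8}

Each tropical root is a break point of the lower envelope of the lines y = a_i + i · x (there are 5 lines, with slopes 0, 1, ..., 4). Only the lines that attain the minimum somewhere contribute to roots; other lines are dominated. Here the surviving (envelope) indices are i = 4, i = 3, i = 2, i = 1, i = 0.
Intersections between consecutive envelope lines give the roots: for adjacent envelope indices i < j the intersection is x = (a_i − a_j) / (j − i). Reading off the sorted break points: {-6, 2, 7, 8}.
Verification: at each break x_0, at least two indices attain the minimum of min_i(a_i + i · x_0).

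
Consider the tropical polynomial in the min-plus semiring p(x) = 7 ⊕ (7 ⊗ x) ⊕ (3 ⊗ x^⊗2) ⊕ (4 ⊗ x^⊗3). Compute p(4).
p(4) = 7

A tropical monomial a ⊗ x^⊗i evaluates to a + i · x. Evaluating each term at x = 4:
  Term 0 contributes 7 + 0 · 4 = 7
  Term 1 contributes 7 + 1 · 4 = 11
  Term 2 contributes 3 + 2 · 4 = 11
  Term 3 contributes 4 + 3 · 4 = 16
p(4) = ⊕ of these = min[7, 11, 11, 16] = 7.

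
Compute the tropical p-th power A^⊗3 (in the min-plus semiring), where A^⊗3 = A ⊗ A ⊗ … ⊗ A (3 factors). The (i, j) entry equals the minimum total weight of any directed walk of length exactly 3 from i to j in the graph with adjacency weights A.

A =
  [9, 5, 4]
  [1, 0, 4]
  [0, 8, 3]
A^⊗3 =
  [6, 5, 8]
  [1, 0, 4]
  [4, 5, 7]

Each entry (A^⊗3)_ij equals the minimum over all length-3 walks i = v_0 → v_1 → … → v_3 = j of Σ_t A[v_t][v_{t+1}]. For example, for (i, j) = (0, 2) we minimise over 9 possible intermediate vertex sequences; the minimum is 8, attained along the walk 0 → 2 → 0 → 2.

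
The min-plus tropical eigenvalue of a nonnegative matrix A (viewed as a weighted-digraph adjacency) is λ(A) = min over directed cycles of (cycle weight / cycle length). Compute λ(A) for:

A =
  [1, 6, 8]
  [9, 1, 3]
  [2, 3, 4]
λ(A) = 1

Enumerate directed cycles and compute their means (weight / length). Sample:
  cycle 0 → 0: weight = 1, length = 1, mean = 1/1 ≈ 1.000
  cycle 1 → 1: weight = 1, length = 1, mean = 1/1 ≈ 1.000
  cycle 2 → 2: weight = 4, length = 1, mean = 4/1 ≈ 4.000
  cycle 0 → 1 → 0: weight = 15, length = 2, mean = 15/2 ≈ 7.500
  cycle 0 → 2 → 0: weight = 10, length = 2, mean = 10/2 ≈ 5.000
  cycle 1 → 0 → 1: weight = 15, length = 2, mean = 15/2 ≈ 7.500
Minimum mean = 1.000, attained e.g. along the cycle 0 → 0 with weight 1 and length 1. So λ(A) = 1/1 = 1.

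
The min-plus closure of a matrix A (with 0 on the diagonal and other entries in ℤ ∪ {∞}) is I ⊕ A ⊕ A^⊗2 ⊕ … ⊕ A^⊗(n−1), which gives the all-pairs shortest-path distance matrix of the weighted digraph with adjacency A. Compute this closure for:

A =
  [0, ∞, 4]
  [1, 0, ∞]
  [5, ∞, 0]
Closure =
  [0, ∞, 4]
  [1, 0, 5]
  [5, ∞, 0]

This is the Floyd-Warshall all-pairs shortest-path computation. For each intermediate vertex k = 0, 1, …, 2, update dist[i][j] ← min(dist[i][j], dist[i][k] + dist[k][j]). The final matrix gives, for each (i, j), the minimum total weight of any directed path from i to j (possibly empty when i = j).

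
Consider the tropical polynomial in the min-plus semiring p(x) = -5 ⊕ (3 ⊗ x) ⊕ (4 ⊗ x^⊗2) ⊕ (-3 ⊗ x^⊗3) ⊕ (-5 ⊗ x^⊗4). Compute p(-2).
p(-2) = -13

A tropical monomial a ⊗ x^⊗i evaluates to a + i · x. Evaluating each term at x = -2:
  Term 0 contributes -5 + 0 · -2 = -5
  Term 1 contributes 3 + 1 · -2 = 1
  Term 2 contributes 4 + 2 · -2 = 0
  Term 3 contributes -3 + 3 · -2 = -9
  Term 4 contributes -5 + 4 · -2 = -13
p(-2) = ⊕ of these = min[-5, 1, 0, -9, -13] = -13.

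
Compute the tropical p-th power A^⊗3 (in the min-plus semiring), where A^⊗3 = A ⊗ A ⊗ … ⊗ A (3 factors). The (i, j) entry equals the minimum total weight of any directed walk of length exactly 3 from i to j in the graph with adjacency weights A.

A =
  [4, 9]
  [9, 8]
A^⊗3 =
  [12, 17]
  [17, 22]

Each entry (A^⊗3)_ij equals the minimum over all length-3 walks i = v_0 → v_1 → … → v_3 = j of Σ_t A[v_t][v_{t+1}]. For example, for (i, j) = (0, 1) we minimise over 4 possible intermediate vertex sequences; the minimum is 17, attained along the walk 0 → 0 → 0 → 1.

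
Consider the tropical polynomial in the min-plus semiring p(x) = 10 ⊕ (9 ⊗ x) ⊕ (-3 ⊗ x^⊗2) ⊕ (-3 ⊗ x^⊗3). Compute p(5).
p(5) = 7

A tropical monomial a ⊗ x^⊗i evaluates to a + i · x. Evaluating each term at x = 5:
  Term 0 contributes 10 + 0 · 5 = 10
  Term 1 contributes 9 + 1 · 5 = 14
  Term 2 contributes -3 + 2 · 5 = 7
  Term 3 contributes -3 + 3 · 5 = 12
p(5) = ⊕ of these = min[10, 14, 7, 12] = 7.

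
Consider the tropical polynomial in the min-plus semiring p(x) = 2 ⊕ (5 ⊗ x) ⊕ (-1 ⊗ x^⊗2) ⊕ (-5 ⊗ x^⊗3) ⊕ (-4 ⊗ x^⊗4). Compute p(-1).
p(-1) = -8

A tropical monomial a ⊗ x^⊗i evaluates to a + i · x. Evaluating each term at x = -1:
  Term 0 contributes 2 + 0 · -1 = 2
  Term 1 contributes 5 + 1 · -1 = 4
  Term 2 contributes -1 + 2 · -1 = -3
  Term 3 contributes -5 + 3 · -1 = -8
  Term 4 contributes -4 + 4 · -1 = -8
p(-1) = ⊕ of these = min[2, 4, -3, -8, -8] = -8.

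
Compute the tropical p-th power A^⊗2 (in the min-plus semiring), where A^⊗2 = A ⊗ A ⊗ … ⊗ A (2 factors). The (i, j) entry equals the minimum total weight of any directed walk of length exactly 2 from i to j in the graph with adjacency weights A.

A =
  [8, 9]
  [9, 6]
A^⊗2 =
  [16, 15]
  [15, 12]

Each entry (A^⊗2)_ij equals the minimum over all length-2 walks i = v_0 → v_1 → … → v_2 = j of Σ_t A[v_t][v_{t+1}]. For example, for (i, j) = (0, 1) we minimise over 2 possible intermediate vertex sequences; the minimum is 15, attained along the walk 0 → 1 → 1.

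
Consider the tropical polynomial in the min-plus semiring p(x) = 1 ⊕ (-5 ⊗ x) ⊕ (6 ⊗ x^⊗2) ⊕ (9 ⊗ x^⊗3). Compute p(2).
p(2) = -3

A tropical monomial a ⊗ x^⊗i evaluates to a + i · x. Evaluating each term at x = 2:
  Term 0 contributes 1 + 0 · 2 = 1
  Term 1 contributes -5 + 1 · 2 = -3
  Term 2 contributes 6 + 2 · 2 = 10
  Term 3 contributes 9 + 3 · 2 = 15
p(2) = ⊕ of these = min[1, -3, 10, 15] = -3.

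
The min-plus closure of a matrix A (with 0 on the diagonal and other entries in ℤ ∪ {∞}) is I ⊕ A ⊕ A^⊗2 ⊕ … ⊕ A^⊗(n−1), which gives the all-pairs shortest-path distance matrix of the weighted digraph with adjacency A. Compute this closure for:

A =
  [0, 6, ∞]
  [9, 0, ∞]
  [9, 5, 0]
Closure =
  [0, 6, ∞]
  [9, 0, ∞]
  [9, 5, 0]

This is the Floyd-Warshall all-pairs shortest-path computation. For each intermediate vertex k = 0, 1, …, 2, update dist[i][j] ← min(dist[i][j], dist[i][k] + dist[k][j]). The final matrix gives, for each (i, j), the minimum total weight of any directed path from i to j (possibly empty when i = j).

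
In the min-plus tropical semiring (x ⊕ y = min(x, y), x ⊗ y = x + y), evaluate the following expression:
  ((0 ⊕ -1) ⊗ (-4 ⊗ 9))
((0 ⊕ -1) ⊗ (-4 ⊗ 9)) = 4

Expand innermost to outermost. Recall ⊕ takes the minimum of its arguments and ⊗ takes their sum. Working out the expression ((0 ⊕ -1) ⊗ (-4 ⊗ 9)) gives 4.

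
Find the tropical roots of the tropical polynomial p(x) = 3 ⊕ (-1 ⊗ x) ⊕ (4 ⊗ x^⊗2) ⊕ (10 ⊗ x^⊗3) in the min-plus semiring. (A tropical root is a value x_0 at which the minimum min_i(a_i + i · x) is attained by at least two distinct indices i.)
Roots: {-6, -5, 4}

Each tropical root is a break point of the lower envelope of the lines y = a_i + i · x (there are 4 lines, with slopes 0, 1, ..., 3). Only the lines that attain the minimum somewhere contribute to roots; other lines are dominated. Here the surviving (envelope) indices are i = 3, i = 2, i = 1, i = 0.
Intersections between consecutive envelope lines give the roots: for adjacent envelope indices i < j the intersection is x = (a_i − a_j) / (j − i). Reading off the sorted break points: {-6, -5, 4}.
Verification: at each break x_0, at least two indices attain the minimum of min_i(a_i + i · x_0).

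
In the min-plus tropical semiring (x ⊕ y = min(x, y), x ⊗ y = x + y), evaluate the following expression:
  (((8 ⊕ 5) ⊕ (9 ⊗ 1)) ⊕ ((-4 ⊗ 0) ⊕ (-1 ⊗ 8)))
(((8 ⊕ 5) ⊕ (9 ⊗ 1)) ⊕ ((-4 ⊗ 0) ⊕ (-1 ⊗ 8))) = -4

Expand innermost to outermost. Recall ⊕ takes the minimum of its arguments and ⊗ takes their sum. Working out the expression (((8 ⊕ 5) ⊕ (9 ⊗ 1)) ⊕ ((-4 ⊗ 0) ⊕ (-1 ⊗ 8))) gives -4.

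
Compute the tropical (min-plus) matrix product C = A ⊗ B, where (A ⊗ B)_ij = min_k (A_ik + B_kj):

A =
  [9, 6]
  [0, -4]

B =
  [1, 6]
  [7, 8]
A ⊗ B =
  [10, 14]
  [1, 4]

Apply the min-plus product entry-by-entry:
  C[0][0] = min over k of (A[0][0] + B[0][0] = 9 + 1 = 10, A[0][1] + B[1][0] = 6 + 7 = 13) = 10 (attained at k = 0)
  C[0][1] = min over k of (A[0][0] + B[0][1] = 9 + 6 = 15, A[0][1] + B[1][1] = 6 + 8 = 14) = 14 (attained at k = 1)
  C[1][0] = min over k of (A[1][0] + B[0][0] = 0 + 1 = 1, A[1][1] + B[1][0] = -4 + 7 = 3) = 1 (attained at k = 0)
  C[1][1] = min over k of (A[1][0] + B[0][1] = 0 + 6 = 6, A[1][1] + B[1][1] = -4 + 8 = 4) = 4 (attained at k = 1)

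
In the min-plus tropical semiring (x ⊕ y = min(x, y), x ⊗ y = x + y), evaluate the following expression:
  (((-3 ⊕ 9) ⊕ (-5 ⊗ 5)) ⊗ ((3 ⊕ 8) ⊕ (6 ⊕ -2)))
(((-3 ⊕ 9) ⊕ (-5 ⊗ 5)) ⊗ ((3 ⊕ 8) ⊕ (6 ⊕ -2))) = -5

Expand innermost to outermost. Recall ⊕ takes the minimum of its arguments and ⊗ takes their sum. Working out the expression (((-3 ⊕ 9) ⊕ (-5 ⊗ 5)) ⊗ ((3 ⊕ 8) ⊕ (6 ⊕ -2))) gives -5.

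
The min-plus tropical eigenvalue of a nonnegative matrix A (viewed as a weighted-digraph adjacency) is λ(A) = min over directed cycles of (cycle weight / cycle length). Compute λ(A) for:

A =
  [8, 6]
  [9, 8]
λ(A) = 15/2

Enumerate directed cycles and compute their means (weight / length). Sample:
  cycle 0 → 0: weight = 8, length = 1, mean = 8/1 ≈ 8.000
  cycle 1 → 1: weight = 8, length = 1, mean = 8/1 ≈ 8.000
  cycle 0 → 1 → 0: weight = 15, length = 2, mean = 15/2 ≈ 7.500
  cycle 1 → 0 → 1: weight = 15, length = 2, mean = 15/2 ≈ 7.500
Minimum mean = 7.500, attained e.g. along the cycle 0 → 1 → 0 with weight 15 and length 2. So λ(A) = 15/2 = 15/2.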